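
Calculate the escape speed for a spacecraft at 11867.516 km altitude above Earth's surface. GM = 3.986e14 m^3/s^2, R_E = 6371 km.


r = 6371.0 + 11867.516 = 18238.5160 km = 1.8238516e+07 m
v_esc = sqrt(2*mu/r) = sqrt(2*3.986e14 / 1.8238516e+07)
v_esc = 6611.3309 m/s = 6.6113 km/s

6.6113 km/s


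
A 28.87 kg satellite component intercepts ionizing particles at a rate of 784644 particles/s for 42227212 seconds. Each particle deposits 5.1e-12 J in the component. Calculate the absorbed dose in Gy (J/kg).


Total energy deposited = rate * time * E_per
  = 784644 * 42227212 * 5.1e-12 = 168.9800 J
Dose = E_total / mass = 168.9800 / 28.87
Dose = 5.8531 Gy

5.8531 Gy


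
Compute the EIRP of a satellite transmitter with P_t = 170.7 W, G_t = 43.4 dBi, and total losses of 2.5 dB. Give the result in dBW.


Pt = 170.7 W = 22.3223 dBW
EIRP = Pt_dBW + Gt - losses = 22.3223 + 43.4 - 2.5 = 63.2223 dBW

63.2223 dBW


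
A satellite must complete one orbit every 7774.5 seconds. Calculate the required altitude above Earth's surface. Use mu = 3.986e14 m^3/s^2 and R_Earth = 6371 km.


T = 7774.5 s
r = (mu*T^2/(4*pi^2))^(1/3) = (3.986e14 * 7774.5^2 / (4*pi^2))^(1/3)
r = 8.4821803e+06 m = 8482.1803 km
alt = r - R_E = 8482.1803 - 6371 = 2111.1803 km

2111.1803 km


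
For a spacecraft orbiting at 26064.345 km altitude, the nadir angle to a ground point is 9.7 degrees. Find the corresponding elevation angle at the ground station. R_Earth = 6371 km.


r = R_E + alt = 32435.3450 km
Law of sines in the satellite / Earth-center / ground-point triangle:
  sin(nadir)/R_E = sin(90 + el)/r  =>  cos(el) = (r/R_E)*sin(nadir)
cos(el) = (32435.3450 / 6371.0000) * sin(9.7 deg) = 0.8577949
el = arccos(0.8577949) = 30.9301 deg
(Earth-central angle = 90 - nadir - el = 49.3699 deg)

30.9301 degrees


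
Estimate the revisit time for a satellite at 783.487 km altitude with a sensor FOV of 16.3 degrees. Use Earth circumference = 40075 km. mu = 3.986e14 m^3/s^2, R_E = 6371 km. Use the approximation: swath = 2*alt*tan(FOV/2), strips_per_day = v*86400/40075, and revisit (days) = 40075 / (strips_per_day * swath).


swath = 2*783.487*tan(0.1422443) = 224.4087 km
v = sqrt(mu/r) = 7464.1335 m/s = 7.4641 km/s
strips/day = v*86400/40075 = 7.4641*86400/40075 = 16.0924
coverage/day = strips * swath = 16.0924 * 224.4087 = 3611.2651 km
revisit = 40075 / 3611.2651 = 11.0972 days

11.0972 days


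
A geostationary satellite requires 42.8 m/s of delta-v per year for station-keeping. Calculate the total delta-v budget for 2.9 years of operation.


dV = rate * years = 42.8 * 2.9
dV = 124.1200 m/s

124.1200 m/s


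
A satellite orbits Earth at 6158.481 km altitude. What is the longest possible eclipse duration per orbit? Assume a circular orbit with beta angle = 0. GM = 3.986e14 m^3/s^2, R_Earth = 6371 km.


r = 12529.4810 km
T = 232.6267 min
Eclipse fraction = arcsin(R_E/r)/pi = arcsin(6371.0000/12529.4810)/pi
= arcsin(0.5084808)/pi = 0.1697927
Eclipse duration = 0.1697927 * 232.6267 = 39.4983 min

39.4983 minutes


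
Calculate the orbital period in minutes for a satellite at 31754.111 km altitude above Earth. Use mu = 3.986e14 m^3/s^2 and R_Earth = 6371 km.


r = 38125.1110 km = 3.8125111e+07 m
T = 2*pi*sqrt(r^3/mu) = 2*pi*sqrt(5.5415767e+22 / 3.986e14)
T = 74084.5925 s = 1234.7432 min

1234.7432 minutes


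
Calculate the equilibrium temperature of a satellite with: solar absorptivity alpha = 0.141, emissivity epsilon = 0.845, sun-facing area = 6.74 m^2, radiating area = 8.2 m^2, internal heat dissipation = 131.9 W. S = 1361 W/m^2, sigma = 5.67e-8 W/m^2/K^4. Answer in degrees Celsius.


Numerator = alpha*S*A_sun + Q_int = 0.141*1361*6.74 + 131.9 = 1425.3127 W
Denominator = eps*sigma*A_rad = 0.845*5.67e-8*8.2 = 3.928743e-07 W/K^4
T^4 = 3.6279104e+09 K^4
T = 245.4224 K = -27.7276 C

-27.7276 degrees Celsius


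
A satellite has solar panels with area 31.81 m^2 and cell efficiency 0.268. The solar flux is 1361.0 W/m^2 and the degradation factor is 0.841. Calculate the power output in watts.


P = area * eta * S * degradation
P = 31.81 * 0.268 * 1361.0 * 0.841
P = 9757.8151 W

9757.8151 W


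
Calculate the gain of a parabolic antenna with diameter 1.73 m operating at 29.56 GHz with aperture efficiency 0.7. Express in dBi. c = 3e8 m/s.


lambda = c/f = 3e8 / 2.956e+10 = 0.01014885 m
G = eta*(pi*D/lambda)^2 = 0.7*(pi*1.73/0.01014885)^2
G = 200750.3641 (linear)
G = 10*log10(200750.3641) = 53.0266 dBi

53.0266 dBi


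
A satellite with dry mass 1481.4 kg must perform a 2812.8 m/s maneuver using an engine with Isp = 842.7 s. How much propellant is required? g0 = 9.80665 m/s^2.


ve = Isp * g0 = 842.7 * 9.80665 = 8264.063955 m/s
mass ratio = exp(dv/ve) = exp(2812.8/8264.063955) = 1.40546081
m_prop = m_dry * (mr - 1) = 1481.4 * (1.40546081 - 1)
m_prop = 600.6496 kg

600.6496 kg


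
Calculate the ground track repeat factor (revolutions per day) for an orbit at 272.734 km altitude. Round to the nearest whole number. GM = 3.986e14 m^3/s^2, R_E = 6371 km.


r = 6.643734e+06 m
T = 2*pi*sqrt(r^3/mu) = 5389.2654 s = 89.8211 min
revs/day = 1440 / 89.8211 = 16.0319
Rounded: 16 revolutions per day

16 revolutions per day


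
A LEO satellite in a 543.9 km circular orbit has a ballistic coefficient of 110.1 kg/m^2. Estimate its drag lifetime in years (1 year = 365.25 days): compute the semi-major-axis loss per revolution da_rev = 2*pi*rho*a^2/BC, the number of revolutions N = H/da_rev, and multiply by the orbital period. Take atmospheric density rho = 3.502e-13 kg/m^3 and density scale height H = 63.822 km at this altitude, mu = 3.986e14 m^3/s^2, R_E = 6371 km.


a = R_E + alt = 6914.9000 km = 6.9149e+06 m
da_rev = 2*pi*rho*a^2/BC = 2*pi*3.502e-13*(6.9149e+06)^2/110.1 = 0.955609589 m per revolution
N = H/da_rev = 63822.0000 m / 0.955609589 m = 66786.6886 revolutions
P = 2*pi*sqrt(a^3/mu) = 5722.5563 s
lifetime = N*P = 66786.6886 * 5722.5563 = 3.8219059e+08 s = 4423.5022 days
years = 4423.5022 / 365.25 = 12.1109 years

12.1109 years


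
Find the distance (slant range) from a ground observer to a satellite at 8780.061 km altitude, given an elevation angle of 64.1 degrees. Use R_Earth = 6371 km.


h = 8780.061 km, el = 64.1 deg
d = -R_E*sin(el) + sqrt((R_E*sin(el))^2 + 2*R_E*h + h^2)
d = -6371.0000*sin(1.1188) + sqrt((6371.0000*0.8995578)^2 + 2*6371.0000*8780.061 + 8780.061^2)
d = 9162.2151 km

9162.2151 km


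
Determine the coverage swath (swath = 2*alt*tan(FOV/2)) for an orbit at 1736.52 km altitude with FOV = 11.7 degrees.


FOV = 11.7 deg = 0.2042035 rad
swath = 2 * alt * tan(FOV/2) = 2 * 1736.52 * tan(0.1021018)
swath = 2 * 1736.52 * 0.102458
swath = 355.8409 km

355.8409 km


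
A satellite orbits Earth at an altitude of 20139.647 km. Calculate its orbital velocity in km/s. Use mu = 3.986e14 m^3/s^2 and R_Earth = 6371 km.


r = R_E + alt = 6371.0 + 20139.647 = 26510.6470 km = 2.6510647e+07 m
v = sqrt(mu/r) = sqrt(3.986e14 / 2.6510647e+07) = 3877.5596 m/s = 3.8776 km/s

3.8776 km/s


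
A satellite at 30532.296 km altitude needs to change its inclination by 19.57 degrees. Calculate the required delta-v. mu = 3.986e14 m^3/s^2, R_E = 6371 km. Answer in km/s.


r = 36903.2960 km = 3.6903296e+07 m
V = sqrt(mu/r) = 3286.5184 m/s
di = 19.57 deg = 0.3415609 rad
dV = 2*V*sin(di/2) = 2*3286.5184*sin(0.1707805)
dV = 1117.0976 m/s = 1.1171 km/s

1.1171 km/s


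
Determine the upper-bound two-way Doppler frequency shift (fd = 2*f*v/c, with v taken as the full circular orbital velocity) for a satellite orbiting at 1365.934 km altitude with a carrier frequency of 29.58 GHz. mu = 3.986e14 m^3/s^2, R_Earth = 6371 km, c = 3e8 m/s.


r = 7.736934e+06 m
v = sqrt(mu/r) = 7177.6818 m/s (worst-case radial velocity)
f = 29.58 GHz = 2.958e+10 Hz
fd = 2*f*v/c = 2*2.958e+10*7177.6818/3.0e+08
fd = 1.4154389e+06 Hz

1.4154e+06 Hz


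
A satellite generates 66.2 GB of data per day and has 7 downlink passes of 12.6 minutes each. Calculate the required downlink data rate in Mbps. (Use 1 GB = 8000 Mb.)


total contact time = 7 * 12.6 * 60 = 5292.0000 s
data = 66.2 GB = 529600.0000 Mb
rate = 529600.0000 / 5292.0000 = 100.0756 Mbps

100.0756 Mbps


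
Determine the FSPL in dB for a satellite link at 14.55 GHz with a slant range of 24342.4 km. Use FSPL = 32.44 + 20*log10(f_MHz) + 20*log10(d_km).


f = 14.55 GHz = 14550.0000 MHz
d = 24342.4 km
FSPL = 32.44 + 20*log10(14550.0000) + 20*log10(24342.4)
FSPL = 32.44 + 83.2573 + 87.7273
FSPL = 203.4245 dB

203.4245 dB


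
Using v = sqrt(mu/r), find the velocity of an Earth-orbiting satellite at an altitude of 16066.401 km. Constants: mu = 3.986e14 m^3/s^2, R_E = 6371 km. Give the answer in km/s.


r = R_E + alt = 6371.0 + 16066.401 = 22437.4010 km = 2.2437401e+07 m
v = sqrt(mu/r) = sqrt(3.986e14 / 2.2437401e+07) = 4214.8524 m/s = 4.2149 km/s

4.2149 km/s


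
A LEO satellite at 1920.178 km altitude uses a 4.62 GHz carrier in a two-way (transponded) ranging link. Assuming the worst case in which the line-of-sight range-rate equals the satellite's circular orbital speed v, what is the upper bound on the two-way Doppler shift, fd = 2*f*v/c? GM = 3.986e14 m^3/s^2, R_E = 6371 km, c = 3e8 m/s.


r = 8.291178e+06 m
v = sqrt(mu/r) = 6933.6278 m/s (worst-case radial velocity)
f = 4.62 GHz = 4.62e+09 Hz
fd = 2*f*v/c = 2*4.62e+09*6933.6278/3.0e+08
fd = 213555.7377 Hz

213555.7377 Hz


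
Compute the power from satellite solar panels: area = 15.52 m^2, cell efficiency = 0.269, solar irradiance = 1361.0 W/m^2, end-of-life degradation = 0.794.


P = area * eta * S * degradation
P = 15.52 * 0.269 * 1361.0 * 0.794
P = 4511.5173 W

4511.5173 W


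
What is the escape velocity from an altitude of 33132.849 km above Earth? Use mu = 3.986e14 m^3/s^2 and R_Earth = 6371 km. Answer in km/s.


r = 6371.0 + 33132.849 = 39503.8490 km = 3.9503849e+07 m
v_esc = sqrt(2*mu/r) = sqrt(2*3.986e14 / 3.9503849e+07)
v_esc = 4492.2502 m/s = 4.4923 km/s

4.4923 km/s


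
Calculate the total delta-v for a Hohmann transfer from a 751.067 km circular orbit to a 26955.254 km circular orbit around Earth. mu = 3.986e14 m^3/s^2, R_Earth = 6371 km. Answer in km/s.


r1 = 7122.0670 km = 7.122067e+06 m
r2 = 33326.2540 km = 3.3326254e+07 m
dv1 = sqrt(mu/r1)*(sqrt(2*r2/(r1+r2)) - 1) = 2122.2663 m/s
dv2 = sqrt(mu/r2)*(1 - sqrt(2*r1/(r1+r2))) = 1406.0904 m/s
total dv = |dv1| + |dv2| = 2122.2663 + 1406.0904 = 3528.3567 m/s = 3.5284 km/s

3.5284 km/s


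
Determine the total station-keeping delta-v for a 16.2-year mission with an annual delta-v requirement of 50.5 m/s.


dV = rate * years = 50.5 * 16.2
dV = 818.1000 m/s

818.1000 m/s


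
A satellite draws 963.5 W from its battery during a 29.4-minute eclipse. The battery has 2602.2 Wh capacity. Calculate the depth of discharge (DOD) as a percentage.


E_used = P * t / 60 = 963.5 * 29.4 / 60 = 472.1150 Wh
DOD = E_used / E_total * 100 = 472.1150 / 2602.2 * 100
DOD = 18.1429 %

18.1429 %


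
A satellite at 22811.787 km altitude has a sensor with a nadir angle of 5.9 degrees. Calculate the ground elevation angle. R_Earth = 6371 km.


r = R_E + alt = 29182.7870 km
Law of sines in the satellite / Earth-center / ground-point triangle:
  sin(nadir)/R_E = sin(90 + el)/r  =>  cos(el) = (r/R_E)*sin(nadir)
cos(el) = (29182.7870 / 6371.0000) * sin(5.9 deg) = 0.470848
el = arccos(0.470848) = 61.9106 deg
(Earth-central angle = 90 - nadir - el = 22.1894 deg)

61.9106 degrees


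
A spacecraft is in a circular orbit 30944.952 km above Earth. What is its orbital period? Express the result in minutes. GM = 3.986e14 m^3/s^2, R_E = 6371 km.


r = 37315.9520 km = 3.7315952e+07 m
T = 2*pi*sqrt(r^3/mu) = 2*pi*sqrt(5.1961727e+22 / 3.986e14)
T = 71738.6186 s = 1195.6436 min

1195.6436 minutes


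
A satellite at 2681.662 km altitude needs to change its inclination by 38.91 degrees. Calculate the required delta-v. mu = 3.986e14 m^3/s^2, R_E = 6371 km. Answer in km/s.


r = 9052.6620 km = 9.052662e+06 m
V = sqrt(mu/r) = 6635.6045 m/s
di = 38.91 deg = 0.6791076 rad
dV = 2*V*sin(di/2) = 2*6635.6045*sin(0.3395538)
dV = 4420.1939 m/s = 4.4202 km/s

4.4202 km/s


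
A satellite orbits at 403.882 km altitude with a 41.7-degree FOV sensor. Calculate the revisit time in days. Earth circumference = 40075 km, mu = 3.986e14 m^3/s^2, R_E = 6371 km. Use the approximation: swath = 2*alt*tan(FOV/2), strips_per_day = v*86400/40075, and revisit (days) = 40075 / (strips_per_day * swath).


swath = 2*403.882*tan(0.3639011) = 307.6477 km
v = sqrt(mu/r) = 7670.3959 m/s = 7.6704 km/s
strips/day = v*86400/40075 = 7.6704*86400/40075 = 16.5370
coverage/day = strips * swath = 16.5370 * 307.6477 = 5087.5840 km
revisit = 40075 / 5087.5840 = 7.8770 days

7.8770 days


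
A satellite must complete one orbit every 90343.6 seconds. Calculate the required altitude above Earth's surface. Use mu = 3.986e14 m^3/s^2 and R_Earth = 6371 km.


T = 90343.6 s
r = (mu*T^2/(4*pi^2))^(1/3) = (3.986e14 * 90343.6^2 / (4*pi^2))^(1/3)
r = 4.351685e+07 m = 43516.8496 km
alt = r - R_E = 43516.8496 - 6371 = 37145.8496 km

37145.8496 km


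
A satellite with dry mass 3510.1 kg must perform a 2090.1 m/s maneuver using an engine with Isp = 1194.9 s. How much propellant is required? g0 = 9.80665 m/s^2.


ve = Isp * g0 = 1194.9 * 9.80665 = 11717.966085 m/s
mass ratio = exp(dv/ve) = exp(2090.1/11717.966085) = 1.19526406
m_prop = m_dry * (mr - 1) = 3510.1 * (1.19526406 - 1)
m_prop = 685.3964 kg

685.3964 kg


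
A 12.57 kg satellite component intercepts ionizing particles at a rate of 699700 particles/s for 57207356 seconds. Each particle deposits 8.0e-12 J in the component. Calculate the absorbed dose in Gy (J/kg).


Total energy deposited = rate * time * E_per
  = 699700 * 57207356 * 8.0e-12 = 320.2239 J
Dose = E_total / mass = 320.2239 / 12.57
Dose = 25.4753 Gy

25.4753 Gy


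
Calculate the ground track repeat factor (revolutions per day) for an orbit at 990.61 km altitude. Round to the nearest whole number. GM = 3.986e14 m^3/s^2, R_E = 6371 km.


r = 7.36161e+06 m
T = 2*pi*sqrt(r^3/mu) = 6285.9429 s = 104.7657 min
revs/day = 1440 / 104.7657 = 13.7450
Rounded: 14 revolutions per day

14 revolutions per day


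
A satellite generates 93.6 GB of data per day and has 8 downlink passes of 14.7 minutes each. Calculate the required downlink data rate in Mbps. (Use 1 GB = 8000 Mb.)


total contact time = 8 * 14.7 * 60 = 7056.0000 s
data = 93.6 GB = 748800.0000 Mb
rate = 748800.0000 / 7056.0000 = 106.1224 Mbps

106.1224 Mbps


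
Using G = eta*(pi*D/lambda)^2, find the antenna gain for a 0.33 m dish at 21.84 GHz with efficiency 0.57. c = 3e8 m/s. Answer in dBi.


lambda = c/f = 3e8 / 2.184e+10 = 0.01373626 m
G = eta*(pi*D/lambda)^2 = 0.57*(pi*0.33/0.01373626)^2
G = 3246.8725 (linear)
G = 10*log10(3246.8725) = 35.1147 dBi

35.1147 dBi


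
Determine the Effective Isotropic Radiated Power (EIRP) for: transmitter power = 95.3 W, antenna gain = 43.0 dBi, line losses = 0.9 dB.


Pt = 95.3 W = 19.7909 dBW
EIRP = Pt_dBW + Gt - losses = 19.7909 + 43.0 - 0.9 = 61.8909 dBW

61.8909 dBW


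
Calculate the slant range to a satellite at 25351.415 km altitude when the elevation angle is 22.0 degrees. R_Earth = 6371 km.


h = 25351.415 km, el = 22.0 deg
d = -R_E*sin(el) + sqrt((R_E*sin(el))^2 + 2*R_E*h + h^2)
d = -6371.0000*sin(0.3839724) + sqrt((6371.0000*0.3746066)^2 + 2*6371.0000*25351.415 + 25351.415^2)
d = 28780.9594 km

28780.9594 km


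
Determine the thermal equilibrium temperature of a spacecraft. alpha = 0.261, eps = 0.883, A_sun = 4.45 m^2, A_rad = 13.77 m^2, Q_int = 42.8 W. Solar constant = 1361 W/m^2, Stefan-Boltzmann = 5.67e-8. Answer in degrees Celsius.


Numerator = alpha*S*A_sun + Q_int = 0.261*1361*4.45 + 42.8 = 1623.5335 W
Denominator = eps*sigma*A_rad = 0.883*5.67e-8*13.77 = 6.894102e-07 W/K^4
T^4 = 2.35496e+09 K^4
T = 220.2906 K = -52.8594 C

-52.8594 degrees Celsius


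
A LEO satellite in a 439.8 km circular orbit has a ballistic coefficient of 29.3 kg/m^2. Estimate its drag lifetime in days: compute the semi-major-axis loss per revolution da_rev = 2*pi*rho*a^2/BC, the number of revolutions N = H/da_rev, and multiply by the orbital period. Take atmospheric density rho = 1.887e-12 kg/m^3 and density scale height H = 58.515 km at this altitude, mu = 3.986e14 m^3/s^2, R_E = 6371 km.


a = R_E + alt = 6810.8000 km = 6.8108e+06 m
da_rev = 2*pi*rho*a^2/BC = 2*pi*1.887e-12*(6.8108e+06)^2/29.3 = 18.770697 m per revolution
N = H/da_rev = 58515.0000 m / 18.770697 m = 3117.3589 revolutions
P = 2*pi*sqrt(a^3/mu) = 5593.8190 s
lifetime = N*P = 3117.3589 * 5593.8190 = 1.7437942e+07 s = 201.8280 days

201.8280 days


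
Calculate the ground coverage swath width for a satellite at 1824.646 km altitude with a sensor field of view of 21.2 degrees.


FOV = 21.2 deg = 0.3700098 rad
swath = 2 * alt * tan(FOV/2) = 2 * 1824.646 * tan(0.1850049)
swath = 2 * 1824.646 * 0.1871449
swath = 682.9464 km

682.9464 km


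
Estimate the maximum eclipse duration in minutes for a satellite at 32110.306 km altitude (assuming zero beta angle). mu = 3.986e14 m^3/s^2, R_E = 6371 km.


r = 38481.3060 km
T = 1252.0875 min
Eclipse fraction = arcsin(R_E/r)/pi = arcsin(6371.0000/38481.3060)/pi
= arcsin(0.1655609)/pi = 0.05294345
Eclipse duration = 0.05294345 * 1252.0875 = 66.2898 min

66.2898 minutes


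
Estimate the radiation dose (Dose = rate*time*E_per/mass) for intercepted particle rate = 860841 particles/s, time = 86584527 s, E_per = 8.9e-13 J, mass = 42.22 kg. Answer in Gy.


Total energy deposited = rate * time * E_per
  = 860841 * 86584527 * 8.9e-13 = 66.3366 J
Dose = E_total / mass = 66.3366 / 42.22
Dose = 1.5712 Gy

1.5712 Gy


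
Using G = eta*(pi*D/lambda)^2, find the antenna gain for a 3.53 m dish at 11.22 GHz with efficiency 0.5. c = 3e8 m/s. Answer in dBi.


lambda = c/f = 3e8 / 1.122e+10 = 0.02673797 m
G = eta*(pi*D/lambda)^2 = 0.5*(pi*3.53/0.02673797)^2
G = 86012.6573 (linear)
G = 10*log10(86012.6573) = 49.3456 dBi

49.3456 dBi


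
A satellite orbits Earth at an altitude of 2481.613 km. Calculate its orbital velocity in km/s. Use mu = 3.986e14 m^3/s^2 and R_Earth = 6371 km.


r = R_E + alt = 6371.0 + 2481.613 = 8852.6130 km = 8.852613e+06 m
v = sqrt(mu/r) = sqrt(3.986e14 / 8.852613e+06) = 6710.1605 m/s = 6.7102 km/s

6.7102 km/s


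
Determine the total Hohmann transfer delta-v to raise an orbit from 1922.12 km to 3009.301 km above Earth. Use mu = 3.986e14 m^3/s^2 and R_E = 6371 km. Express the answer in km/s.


r1 = 8293.1200 km = 8.29312e+06 m
r2 = 9380.3010 km = 9.380301e+06 m
dv1 = sqrt(mu/r1)*(sqrt(2*r2/(r1+r2)) - 1) = 210.0540 m/s
dv2 = sqrt(mu/r2)*(1 - sqrt(2*r1/(r1+r2))) = 203.6807 m/s
total dv = |dv1| + |dv2| = 210.0540 + 203.6807 = 413.7348 m/s = 0.4137348 km/s

0.4137 km/s


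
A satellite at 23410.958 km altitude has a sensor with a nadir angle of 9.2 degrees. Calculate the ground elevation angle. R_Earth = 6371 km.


r = R_E + alt = 29781.9580 km
Law of sines in the satellite / Earth-center / ground-point triangle:
  sin(nadir)/R_E = sin(90 + el)/r  =>  cos(el) = (r/R_E)*sin(nadir)
cos(el) = (29781.9580 / 6371.0000) * sin(9.2 deg) = 0.7473826
el = arccos(0.7473826) = 41.6358 deg
(Earth-central angle = 90 - nadir - el = 39.1642 deg)

41.6358 degrees


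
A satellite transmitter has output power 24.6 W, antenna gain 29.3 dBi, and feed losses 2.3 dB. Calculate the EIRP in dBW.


Pt = 24.6 W = 13.9094 dBW
EIRP = Pt_dBW + Gt - losses = 13.9094 + 29.3 - 2.3 = 40.9094 dBW

40.9094 dBW


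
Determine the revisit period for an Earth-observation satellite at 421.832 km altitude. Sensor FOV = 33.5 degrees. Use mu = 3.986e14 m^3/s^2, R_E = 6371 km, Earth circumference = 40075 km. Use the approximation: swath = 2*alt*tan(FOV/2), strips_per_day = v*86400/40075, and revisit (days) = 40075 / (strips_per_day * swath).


swath = 2*421.832*tan(0.2923426) = 253.9140 km
v = sqrt(mu/r) = 7660.2547 m/s = 7.6603 km/s
strips/day = v*86400/40075 = 7.6603*86400/40075 = 16.5152
coverage/day = strips * swath = 16.5152 * 253.9140 = 4193.4372 km
revisit = 40075 / 4193.4372 = 9.5566 days

9.5566 days


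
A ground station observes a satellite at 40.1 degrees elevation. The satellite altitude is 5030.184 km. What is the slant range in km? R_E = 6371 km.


h = 5030.184 km, el = 40.1 deg
d = -R_E*sin(el) + sqrt((R_E*sin(el))^2 + 2*R_E*h + h^2)
d = -6371.0000*sin(0.699877) + sqrt((6371.0000*0.6441236)^2 + 2*6371.0000*5030.184 + 5030.184^2)
d = 6203.4609 km

6203.4609 km


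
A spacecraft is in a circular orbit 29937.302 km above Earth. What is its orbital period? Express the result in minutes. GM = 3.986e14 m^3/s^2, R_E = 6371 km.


r = 36308.3020 km = 3.6308302e+07 m
T = 2*pi*sqrt(r^3/mu) = 2*pi*sqrt(4.7864973e+22 / 3.986e14)
T = 68852.5659 s = 1147.5428 min

1147.5428 minutes


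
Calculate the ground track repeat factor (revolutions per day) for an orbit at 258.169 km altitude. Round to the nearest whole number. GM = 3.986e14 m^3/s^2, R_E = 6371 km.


r = 6.629169e+06 m
T = 2*pi*sqrt(r^3/mu) = 5371.5529 s = 89.5259 min
revs/day = 1440 / 89.5259 = 16.0847
Rounded: 16 revolutions per day

16 revolutions per day


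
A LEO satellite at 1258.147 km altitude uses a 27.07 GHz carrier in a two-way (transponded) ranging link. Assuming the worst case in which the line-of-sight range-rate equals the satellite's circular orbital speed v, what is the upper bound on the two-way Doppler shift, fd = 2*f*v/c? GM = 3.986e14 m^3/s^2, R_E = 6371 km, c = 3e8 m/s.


r = 7.629147e+06 m
v = sqrt(mu/r) = 7228.2082 m/s (worst-case radial velocity)
f = 27.07 GHz = 2.707e+10 Hz
fd = 2*f*v/c = 2*2.707e+10*7228.2082/3.0e+08
fd = 1.3044506e+06 Hz

1.3045e+06 Hz


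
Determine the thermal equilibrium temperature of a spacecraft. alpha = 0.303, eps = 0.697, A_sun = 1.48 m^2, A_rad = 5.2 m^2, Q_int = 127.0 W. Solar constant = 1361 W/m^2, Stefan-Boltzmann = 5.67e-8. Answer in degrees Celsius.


Numerator = alpha*S*A_sun + Q_int = 0.303*1361*1.48 + 127.0 = 737.3268 W
Denominator = eps*sigma*A_rad = 0.697*5.67e-8*5.2 = 2.0550348e-07 W/K^4
T^4 = 3.5879044e+09 K^4
T = 244.7430 K = -28.4070 C

-28.4070 degrees Celsius


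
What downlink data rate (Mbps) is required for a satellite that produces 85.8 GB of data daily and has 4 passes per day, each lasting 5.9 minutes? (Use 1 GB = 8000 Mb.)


total contact time = 4 * 5.9 * 60 = 1416.0000 s
data = 85.8 GB = 686400.0000 Mb
rate = 686400.0000 / 1416.0000 = 484.7458 Mbps

484.7458 Mbps


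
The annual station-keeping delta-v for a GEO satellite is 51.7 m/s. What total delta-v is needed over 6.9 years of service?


dV = rate * years = 51.7 * 6.9
dV = 356.7300 m/s

356.7300 m/s


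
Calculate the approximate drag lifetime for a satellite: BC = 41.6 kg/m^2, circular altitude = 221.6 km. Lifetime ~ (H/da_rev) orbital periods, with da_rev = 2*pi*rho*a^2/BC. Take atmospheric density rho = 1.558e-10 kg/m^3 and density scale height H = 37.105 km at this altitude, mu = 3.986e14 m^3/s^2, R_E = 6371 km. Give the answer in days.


a = R_E + alt = 6592.6000 km = 6.5926e+06 m
da_rev = 2*pi*rho*a^2/BC = 2*pi*1.558e-10*(6.5926e+06)^2/41.6 = 1022.745184 m per revolution
N = H/da_rev = 37105.0000 m / 1022.745184 m = 36.2798 revolutions
P = 2*pi*sqrt(a^3/mu) = 5327.1670 s
lifetime = N*P = 36.2798 * 5327.1670 = 193268.6010 s = 2.2369 days

2.2369 days


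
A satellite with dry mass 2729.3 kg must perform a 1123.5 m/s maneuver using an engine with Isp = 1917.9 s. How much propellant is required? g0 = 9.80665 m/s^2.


ve = Isp * g0 = 1917.9 * 9.80665 = 18808.174035 m/s
mass ratio = exp(dv/ve) = exp(1123.5/18808.174035) = 1.06155484
m_prop = m_dry * (mr - 1) = 2729.3 * (1.06155484 - 1)
m_prop = 168.0016 kg

168.0016 kg


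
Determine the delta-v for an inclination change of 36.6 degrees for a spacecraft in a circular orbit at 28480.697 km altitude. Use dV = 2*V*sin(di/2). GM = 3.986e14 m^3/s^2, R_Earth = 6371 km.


r = 34851.6970 km = 3.4851697e+07 m
V = sqrt(mu/r) = 3381.8682 m/s
di = 36.6 deg = 0.6387905 rad
dV = 2*V*sin(di/2) = 2*3381.8682*sin(0.3193953)
dV = 2123.7622 m/s = 2.1238 km/s

2.1238 km/s


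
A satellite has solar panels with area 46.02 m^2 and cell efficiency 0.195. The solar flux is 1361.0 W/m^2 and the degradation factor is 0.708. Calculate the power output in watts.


P = area * eta * S * degradation
P = 46.02 * 0.195 * 1361.0 * 0.708
P = 8647.1424 W

8647.1424 W


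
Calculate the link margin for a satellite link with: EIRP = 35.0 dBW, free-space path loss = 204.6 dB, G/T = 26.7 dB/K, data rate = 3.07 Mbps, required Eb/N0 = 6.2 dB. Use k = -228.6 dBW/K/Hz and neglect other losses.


C/N0 = EIRP - FSPL + G/T - k = 35.0 - 204.6 + 26.7 - (-228.6)
C/N0 = 85.7000 dB-Hz
R_b = 3.07 Mbps = 3.07e+06 bps -> 10*log10(R_b) = 64.8714 dB-Hz
Eb/N0 = C/N0 - 10*log10(R_b) = 85.7000 - 64.8714 = 20.8286 dB
Margin = Eb/N0 - Eb/N0_req = 20.8286 - 6.2 = 14.6286 dB (link closes)

14.6286 dB


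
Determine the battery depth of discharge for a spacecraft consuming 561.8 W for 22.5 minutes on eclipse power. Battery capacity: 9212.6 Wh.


E_used = P * t / 60 = 561.8 * 22.5 / 60 = 210.6750 Wh
DOD = E_used / E_total * 100 = 210.6750 / 9212.6 * 100
DOD = 2.2868 %

2.2868 %


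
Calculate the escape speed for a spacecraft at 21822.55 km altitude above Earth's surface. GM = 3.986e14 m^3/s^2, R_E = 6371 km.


r = 6371.0 + 21822.55 = 28193.5500 km = 2.819355e+07 m
v_esc = sqrt(2*mu/r) = sqrt(2*3.986e14 / 2.819355e+07)
v_esc = 5317.5155 m/s = 5.3175 km/s

5.3175 km/s


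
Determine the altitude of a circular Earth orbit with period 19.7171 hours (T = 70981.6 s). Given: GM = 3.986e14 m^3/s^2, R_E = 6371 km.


T = 70981.6 s
r = (mu*T^2/(4*pi^2))^(1/3) = (3.986e14 * 70981.6^2 / (4*pi^2))^(1/3)
r = 3.7052971e+07 m = 37052.9715 km
alt = r - R_E = 37052.9715 - 6371 = 30681.9715 km

30681.9715 km


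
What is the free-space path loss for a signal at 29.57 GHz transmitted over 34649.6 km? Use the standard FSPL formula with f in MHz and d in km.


f = 29.57 GHz = 29570.0000 MHz
d = 34649.6 km
FSPL = 32.44 + 20*log10(29570.0000) + 20*log10(34649.6)
FSPL = 32.44 + 89.4170 + 90.7940
FSPL = 212.6510 dB

212.6510 dB


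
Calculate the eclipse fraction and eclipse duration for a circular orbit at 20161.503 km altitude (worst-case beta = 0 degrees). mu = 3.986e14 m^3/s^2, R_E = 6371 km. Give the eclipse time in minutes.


r = 26532.5030 km
T = 716.8484 min
Eclipse fraction = arcsin(R_E/r)/pi = arcsin(6371.0000/26532.5030)/pi
= arcsin(0.2401206)/pi = 0.07718698
Eclipse duration = 0.07718698 * 716.8484 = 55.3314 min

55.3314 minutes


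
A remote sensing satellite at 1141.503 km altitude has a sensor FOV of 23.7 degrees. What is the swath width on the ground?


FOV = 23.7 deg = 0.413643 rad
swath = 2 * alt * tan(FOV/2) = 2 * 1141.503 * tan(0.2068215)
swath = 2 * 1141.503 * 0.2098218
swath = 479.0244 km

479.0244 km


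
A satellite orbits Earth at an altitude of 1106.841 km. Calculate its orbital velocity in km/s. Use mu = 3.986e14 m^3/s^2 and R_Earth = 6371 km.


r = R_E + alt = 6371.0 + 1106.841 = 7477.8410 km = 7.477841e+06 m
v = sqrt(mu/r) = sqrt(3.986e14 / 7.477841e+06) = 7300.9695 m/s = 7.3010 km/s

7.3010 km/s


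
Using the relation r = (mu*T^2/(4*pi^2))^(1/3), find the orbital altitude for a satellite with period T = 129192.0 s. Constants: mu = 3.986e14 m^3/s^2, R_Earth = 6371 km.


T = 129192.0 s
r = (mu*T^2/(4*pi^2))^(1/3) = (3.986e14 * 129192.0^2 / (4*pi^2))^(1/3)
r = 5.5235243e+07 m = 55235.2427 km
alt = r - R_E = 55235.2427 - 6371 = 48864.2427 km

48864.2427 km


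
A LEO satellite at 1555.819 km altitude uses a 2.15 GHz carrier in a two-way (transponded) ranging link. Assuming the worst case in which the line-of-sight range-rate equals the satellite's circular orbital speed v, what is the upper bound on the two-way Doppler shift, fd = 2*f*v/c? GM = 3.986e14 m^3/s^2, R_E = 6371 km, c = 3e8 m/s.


r = 7.926819e+06 m
v = sqrt(mu/r) = 7091.1909 m/s (worst-case radial velocity)
f = 2.15 GHz = 2.15e+09 Hz
fd = 2*f*v/c = 2*2.15e+09*7091.1909/3.0e+08
fd = 101640.4027 Hz

101640.4027 Hz


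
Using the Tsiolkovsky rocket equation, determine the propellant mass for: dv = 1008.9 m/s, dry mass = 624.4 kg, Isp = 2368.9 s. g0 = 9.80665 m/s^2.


ve = Isp * g0 = 2368.9 * 9.80665 = 23230.973185 m/s
mass ratio = exp(dv/ve) = exp(1008.9/23230.973185) = 1.04438593
m_prop = m_dry * (mr - 1) = 624.4 * (1.04438593 - 1)
m_prop = 27.7146 kg

27.7146 kg


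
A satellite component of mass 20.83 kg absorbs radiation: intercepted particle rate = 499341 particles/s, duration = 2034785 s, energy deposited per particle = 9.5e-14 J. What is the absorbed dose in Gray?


Total energy deposited = rate * time * E_per
  = 499341 * 2034785 * 9.5e-14 = 0.0965249 J
Dose = E_total / mass = 0.0965249 / 20.83
Dose = 0.004633937 Gy

0.0046 Gy


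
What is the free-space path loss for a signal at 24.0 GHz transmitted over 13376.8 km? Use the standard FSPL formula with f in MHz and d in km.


f = 24.0 GHz = 24000.0000 MHz
d = 13376.8 km
FSPL = 32.44 + 20*log10(24000.0000) + 20*log10(13376.8)
FSPL = 32.44 + 87.6042 + 82.5270
FSPL = 202.5713 dB

202.5713 dB


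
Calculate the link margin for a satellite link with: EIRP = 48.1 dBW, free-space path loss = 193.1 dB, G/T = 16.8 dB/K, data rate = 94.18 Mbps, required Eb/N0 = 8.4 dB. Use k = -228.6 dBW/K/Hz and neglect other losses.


C/N0 = EIRP - FSPL + G/T - k = 48.1 - 193.1 + 16.8 - (-228.6)
C/N0 = 100.4000 dB-Hz
R_b = 94.18 Mbps = 9.418e+07 bps -> 10*log10(R_b) = 79.7396 dB-Hz
Eb/N0 = C/N0 - 10*log10(R_b) = 100.4000 - 79.7396 = 20.6604 dB
Margin = Eb/N0 - Eb/N0_req = 20.6604 - 8.4 = 12.2604 dB (link closes)

12.2604 dB


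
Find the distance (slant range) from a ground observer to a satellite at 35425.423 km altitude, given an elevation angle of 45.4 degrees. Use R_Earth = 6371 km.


h = 35425.423 km, el = 45.4 deg
d = -R_E*sin(el) + sqrt((R_E*sin(el))^2 + 2*R_E*h + h^2)
d = -6371.0000*sin(0.7923795) + sqrt((6371.0000*0.712026)^2 + 2*6371.0000*35425.423 + 35425.423^2)
d = 37020.0235 km

37020.0235 km


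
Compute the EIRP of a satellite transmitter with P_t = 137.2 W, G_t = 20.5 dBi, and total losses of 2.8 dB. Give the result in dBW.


Pt = 137.2 W = 21.3735 dBW
EIRP = Pt_dBW + Gt - losses = 21.3735 + 20.5 - 2.8 = 39.0735 dBW

39.0735 dBW


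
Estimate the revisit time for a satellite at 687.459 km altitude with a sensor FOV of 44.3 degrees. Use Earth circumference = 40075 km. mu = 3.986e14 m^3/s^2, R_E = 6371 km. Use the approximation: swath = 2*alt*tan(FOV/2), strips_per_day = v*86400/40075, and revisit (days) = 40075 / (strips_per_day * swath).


swath = 2*687.459*tan(0.3865904) = 559.6945 km
v = sqrt(mu/r) = 7514.7355 m/s = 7.5147 km/s
strips/day = v*86400/40075 = 7.5147*86400/40075 = 16.2015
coverage/day = strips * swath = 16.2015 * 559.6945 = 9067.8626 km
revisit = 40075 / 9067.8626 = 4.4195 days

4.4195 days


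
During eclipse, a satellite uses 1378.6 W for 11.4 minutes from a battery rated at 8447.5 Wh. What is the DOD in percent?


E_used = P * t / 60 = 1378.6 * 11.4 / 60 = 261.9340 Wh
DOD = E_used / E_total * 100 = 261.9340 / 8447.5 * 100
DOD = 3.1007 %

3.1007 %


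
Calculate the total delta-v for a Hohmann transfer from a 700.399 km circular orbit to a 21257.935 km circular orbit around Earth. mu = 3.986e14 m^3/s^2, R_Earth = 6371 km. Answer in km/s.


r1 = 7071.3990 km = 7.071399e+06 m
r2 = 27628.9350 km = 2.7628935e+07 m
dv1 = sqrt(mu/r1)*(sqrt(2*r2/(r1+r2)) - 1) = 1966.4233 m/s
dv2 = sqrt(mu/r2)*(1 - sqrt(2*r1/(r1+r2))) = 1373.4123 m/s
total dv = |dv1| + |dv2| = 1966.4233 + 1373.4123 = 3339.8357 m/s = 3.3398 km/s

3.3398 km/s


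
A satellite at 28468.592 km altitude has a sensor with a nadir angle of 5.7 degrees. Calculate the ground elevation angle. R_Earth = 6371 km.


r = R_E + alt = 34839.5920 km
Law of sines in the satellite / Earth-center / ground-point triangle:
  sin(nadir)/R_E = sin(90 + el)/r  =>  cos(el) = (r/R_E)*sin(nadir)
cos(el) = (34839.5920 / 6371.0000) * sin(5.7 deg) = 0.5431266
el = arccos(0.5431266) = 57.1033 deg
(Earth-central angle = 90 - nadir - el = 27.1967 deg)

57.1033 degrees


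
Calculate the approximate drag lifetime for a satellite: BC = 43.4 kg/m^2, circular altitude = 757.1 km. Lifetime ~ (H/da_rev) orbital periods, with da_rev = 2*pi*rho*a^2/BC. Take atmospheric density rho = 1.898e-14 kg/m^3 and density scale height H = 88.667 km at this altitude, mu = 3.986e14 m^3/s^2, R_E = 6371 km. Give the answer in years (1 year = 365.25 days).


a = R_E + alt = 7128.1000 km = 7.1281e+06 m
da_rev = 2*pi*rho*a^2/BC = 2*pi*1.898e-14*(7.1281e+06)^2/43.4 = 0.13961559 m per revolution
N = H/da_rev = 88667.0000 m / 0.13961559 m = 635079.5086 revolutions
P = 2*pi*sqrt(a^3/mu) = 5989.2425 s
lifetime = N*P = 635079.5086 * 5989.2425 = 3.8036452e+09 s = 44023.6710 days
years = 44023.6710 / 365.25 = 120.5302 years

120.5302 years


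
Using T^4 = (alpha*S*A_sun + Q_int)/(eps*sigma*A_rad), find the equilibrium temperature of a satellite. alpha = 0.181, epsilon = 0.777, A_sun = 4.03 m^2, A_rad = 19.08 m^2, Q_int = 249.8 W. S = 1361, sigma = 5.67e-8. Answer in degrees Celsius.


Numerator = alpha*S*A_sun + Q_int = 0.181*1361*4.03 + 249.8 = 1242.5542 W
Denominator = eps*sigma*A_rad = 0.777*5.67e-8*19.08 = 8.4058657e-07 W/K^4
T^4 = 1.478199e+09 K^4
T = 196.0800 K = -77.0700 C

-77.0700 degrees Celsius


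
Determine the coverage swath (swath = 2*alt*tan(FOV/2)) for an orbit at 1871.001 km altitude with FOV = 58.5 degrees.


FOV = 58.5 deg = 1.0210 rad
swath = 2 * alt * tan(FOV/2) = 2 * 1871.001 * tan(0.5105088)
swath = 2 * 1871.001 * 0.5600269
swath = 2095.6218 km

2095.6218 km


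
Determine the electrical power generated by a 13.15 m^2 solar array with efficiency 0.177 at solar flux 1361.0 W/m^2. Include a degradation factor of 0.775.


P = area * eta * S * degradation
P = 13.15 * 0.177 * 1361.0 * 0.775
P = 2455.0416 W

2455.0416 W


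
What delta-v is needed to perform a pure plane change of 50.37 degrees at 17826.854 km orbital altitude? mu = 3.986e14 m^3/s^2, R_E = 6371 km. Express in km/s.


r = 24197.8540 km = 2.4197854e+07 m
V = sqrt(mu/r) = 4058.6371 m/s
di = 50.37 deg = 0.8791223 rad
dV = 2*V*sin(di/2) = 2*4058.6371*sin(0.4395612)
dV = 3454.2443 m/s = 3.4542 km/s

3.4542 km/s


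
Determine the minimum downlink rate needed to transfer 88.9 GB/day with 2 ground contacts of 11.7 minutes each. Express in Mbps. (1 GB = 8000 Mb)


total contact time = 2 * 11.7 * 60 = 1404.0000 s
data = 88.9 GB = 711200.0000 Mb
rate = 711200.0000 / 1404.0000 = 506.5527 Mbps

506.5527 Mbps


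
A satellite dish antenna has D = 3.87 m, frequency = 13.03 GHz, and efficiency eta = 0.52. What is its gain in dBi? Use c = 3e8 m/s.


lambda = c/f = 3e8 / 1.303e+10 = 0.02302379 m
G = eta*(pi*D/lambda)^2 = 0.52*(pi*3.87/0.02302379)^2
G = 145001.1147 (linear)
G = 10*log10(145001.1147) = 51.6137 dBi

51.6137 dBi


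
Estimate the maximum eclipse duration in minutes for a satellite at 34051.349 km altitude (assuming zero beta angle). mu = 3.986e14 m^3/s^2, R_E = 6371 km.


r = 40422.3490 km
T = 1348.0074 min
Eclipse fraction = arcsin(R_E/r)/pi = arcsin(6371.0000/40422.3490)/pi
= arcsin(0.1576108)/pi = 0.05037915
Eclipse duration = 0.05037915 * 1348.0074 = 67.9115 min

67.9115 minutes


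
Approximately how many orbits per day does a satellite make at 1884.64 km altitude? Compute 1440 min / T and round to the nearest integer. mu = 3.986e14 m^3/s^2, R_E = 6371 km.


r = 8.25564e+06 m
T = 2*pi*sqrt(r^3/mu) = 7465.1294 s = 124.4188 min
revs/day = 1440 / 124.4188 = 11.5738
Rounded: 12 revolutions per day

12 revolutions per day


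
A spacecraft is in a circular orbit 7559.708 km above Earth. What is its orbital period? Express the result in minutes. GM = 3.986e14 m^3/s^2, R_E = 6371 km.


r = 13930.7080 km = 1.3930708e+07 m
T = 2*pi*sqrt(r^3/mu) = 2*pi*sqrt(2.7034576e+21 / 3.986e14)
T = 16363.3042 s = 272.7217 min

272.7217 minutes


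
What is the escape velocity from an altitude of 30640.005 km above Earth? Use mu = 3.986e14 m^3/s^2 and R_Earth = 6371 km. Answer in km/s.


r = 6371.0 + 30640.005 = 37011.0050 km = 3.7011005e+07 m
v_esc = sqrt(2*mu/r) = sqrt(2*3.986e14 / 3.7011005e+07)
v_esc = 4641.0709 m/s = 4.6411 km/s

4.6411 km/s


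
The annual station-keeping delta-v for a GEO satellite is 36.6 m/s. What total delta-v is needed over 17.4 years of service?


dV = rate * years = 36.6 * 17.4
dV = 636.8400 m/s

636.8400 m/s


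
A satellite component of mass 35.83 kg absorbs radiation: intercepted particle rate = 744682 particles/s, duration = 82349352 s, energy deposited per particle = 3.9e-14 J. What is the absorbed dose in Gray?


Total energy deposited = rate * time * E_per
  = 744682 * 82349352 * 3.9e-14 = 2.3916 J
Dose = E_total / mass = 2.3916 / 35.83
Dose = 0.06674963 Gy

0.0667 Gy


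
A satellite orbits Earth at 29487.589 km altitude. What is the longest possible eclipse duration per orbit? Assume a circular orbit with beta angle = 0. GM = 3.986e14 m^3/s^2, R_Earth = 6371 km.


r = 35858.5890 km
T = 1126.2888 min
Eclipse fraction = arcsin(R_E/r)/pi = arcsin(6371.0000/35858.5890)/pi
= arcsin(0.1776701)/pi = 0.056856
Eclipse duration = 0.056856 * 1126.2888 = 64.0363 min

64.0363 minutes


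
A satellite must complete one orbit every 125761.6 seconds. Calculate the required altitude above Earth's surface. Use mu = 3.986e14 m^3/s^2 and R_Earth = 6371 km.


T = 125761.6 s
r = (mu*T^2/(4*pi^2))^(1/3) = (3.986e14 * 125761.6^2 / (4*pi^2))^(1/3)
r = 5.42531e+07 m = 54253.0996 km
alt = r - R_E = 54253.0996 - 6371 = 47882.0996 km

47882.0996 km


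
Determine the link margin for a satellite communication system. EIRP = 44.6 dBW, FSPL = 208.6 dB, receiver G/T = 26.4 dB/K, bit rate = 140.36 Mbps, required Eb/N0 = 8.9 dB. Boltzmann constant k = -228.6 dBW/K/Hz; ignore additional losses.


C/N0 = EIRP - FSPL + G/T - k = 44.6 - 208.6 + 26.4 - (-228.6)
C/N0 = 91.0000 dB-Hz
R_b = 140.36 Mbps = 1.4036e+08 bps -> 10*log10(R_b) = 81.4724 dB-Hz
Eb/N0 = C/N0 - 10*log10(R_b) = 91.0000 - 81.4724 = 9.5276 dB
Margin = Eb/N0 - Eb/N0_req = 9.5276 - 8.9 = 0.6275664 dB (link closes)

0.6276 dB


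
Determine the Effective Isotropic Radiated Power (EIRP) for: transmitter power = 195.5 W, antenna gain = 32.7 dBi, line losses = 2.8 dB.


Pt = 195.5 W = 22.9115 dBW
EIRP = Pt_dBW + Gt - losses = 22.9115 + 32.7 - 2.8 = 52.8115 dBW

52.8115 dBW


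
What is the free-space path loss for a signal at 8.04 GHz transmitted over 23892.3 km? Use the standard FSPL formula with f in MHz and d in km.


f = 8.04 GHz = 8040.0000 MHz
d = 23892.3 km
FSPL = 32.44 + 20*log10(8040.0000) + 20*log10(23892.3)
FSPL = 32.44 + 78.1051 + 87.5652
FSPL = 198.1103 dB

198.1103 dB


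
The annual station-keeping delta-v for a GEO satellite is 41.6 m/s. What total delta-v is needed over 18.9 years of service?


dV = rate * years = 41.6 * 18.9
dV = 786.2400 m/s

786.2400 m/s


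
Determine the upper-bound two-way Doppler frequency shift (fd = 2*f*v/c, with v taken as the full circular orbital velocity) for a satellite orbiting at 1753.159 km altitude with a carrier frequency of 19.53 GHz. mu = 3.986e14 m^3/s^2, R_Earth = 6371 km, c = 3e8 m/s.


r = 8.124159e+06 m
v = sqrt(mu/r) = 7004.5371 m/s (worst-case radial velocity)
f = 19.53 GHz = 1.953e+10 Hz
fd = 2*f*v/c = 2*1.953e+10*7004.5371/3.0e+08
fd = 911990.7305 Hz

911990.7305 Hz


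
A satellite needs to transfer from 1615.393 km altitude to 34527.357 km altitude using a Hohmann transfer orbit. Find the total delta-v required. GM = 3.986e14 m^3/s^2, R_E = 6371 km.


r1 = 7986.3930 km = 7.986393e+06 m
r2 = 40898.3570 km = 4.0898357e+07 m
dv1 = sqrt(mu/r1)*(sqrt(2*r2/(r1+r2)) - 1) = 2073.7988 m/s
dv2 = sqrt(mu/r2)*(1 - sqrt(2*r1/(r1+r2))) = 1337.3650 m/s
total dv = |dv1| + |dv2| = 2073.7988 + 1337.3650 = 3411.1638 m/s = 3.4112 km/s

3.4112 km/s


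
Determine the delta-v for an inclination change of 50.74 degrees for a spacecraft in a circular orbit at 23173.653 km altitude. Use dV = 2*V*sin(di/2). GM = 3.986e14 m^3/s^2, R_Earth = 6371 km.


r = 29544.6530 km = 2.9544653e+07 m
V = sqrt(mu/r) = 3673.0700 m/s
di = 50.74 deg = 0.8855801 rad
dV = 2*V*sin(di/2) = 2*3673.0700*sin(0.44279)
dV = 3147.5425 m/s = 3.1475 km/s

3.1475 km/s
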